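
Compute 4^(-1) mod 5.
Since 5 is prime, by Fermat 4^(-1) ≡ 4^{3} ≡ 4 mod 5. Verify: 4 × 4 = 16 ≡ 1 mod 5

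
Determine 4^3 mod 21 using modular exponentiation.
4^{3} = 64 ≡ 1 mod 21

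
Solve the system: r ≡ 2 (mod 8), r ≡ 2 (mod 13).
M = 8 × 13 = 104. M₁ = 13, y₁ ≡ 5 (mod 8). M₂ = 8, y₂ ≡ 5 (mod 13). r = 2×13×5 + 2×8×5 ≡ 2 (mod 104)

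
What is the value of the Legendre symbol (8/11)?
(8/11) = 8^{5} mod 11 = -1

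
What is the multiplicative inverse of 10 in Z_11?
Since 11 is prime, by Fermat 10^(-1) ≡ 10^{9} ≡ 10 mod 11. Verify: 10 × 10 = 100 ≡ 1 mod 11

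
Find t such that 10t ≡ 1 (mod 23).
Since 23 is prime, by Fermat 10^(-1) ≡ 10^{21} ≡ 7 (mod 23). Verify: 10 × 7 = 70 ≡ 1 (mod 23)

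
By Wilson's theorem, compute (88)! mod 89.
By Wilson's theorem, (88)! ≡ -1 ≡ 88 mod 89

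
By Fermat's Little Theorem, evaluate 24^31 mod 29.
By Fermat: 24^{28} ≡ 1 (mod 29). So 24^{31} = 24^{28} · 24^{3} ≡ 24^{3} ≡ 20 (mod 29)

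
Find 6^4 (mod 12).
6^{4} = 1296 ≡ 0 (mod 12)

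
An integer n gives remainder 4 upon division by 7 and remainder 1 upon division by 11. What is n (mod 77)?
M = 7 × 11 = 77. M₁ = 11, y₁ ≡ 2 (mod 7). M₂ = 7, y₂ ≡ 8 (mod 11). n = 4×11×2 + 1×7×8 ≡ 67 (mod 77)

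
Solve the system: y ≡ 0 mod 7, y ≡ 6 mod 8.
M = 7 × 8 = 56. M₁ = 8, y₁ ≡ 1 mod 7. M₂ = 7, y₂ ≡ 7 mod 8. y = 0×8×1 + 6×7×7 ≡ 14 mod 56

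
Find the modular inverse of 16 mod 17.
Since 17 is prime, by Fermat 16^(-1) ≡ 16^{15} ≡ 16 (mod 17). Verify: 16 × 16 = 256 ≡ 1 (mod 17)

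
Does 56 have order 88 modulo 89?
ord_89(56) divides 88. For each prime q|88: 56^{44}≡88, 56^{8}≡16, none ≡ 1. So 56 has order 88 and is a primitive root mod 89.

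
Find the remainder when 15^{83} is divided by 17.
By Fermat: 15^{16} ≡ 1 mod 17. 83 = 5×16 + 3. So 15^{83} ≡ 15^{3} ≡ 9 mod 17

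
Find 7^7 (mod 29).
By repeated squaring (mod 29): 7^{1}≡7, 7^{2}≡20, 7^{4}≡23. Then 7^{7} = 7^{4+2+1} ≡ 23 × 20 × 7 ≡ 1 (mod 29)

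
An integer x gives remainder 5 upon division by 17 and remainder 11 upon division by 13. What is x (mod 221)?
M = 17 × 13 = 221. M₁ = 13, y₁ ≡ 4 (mod 17). M₂ = 17, y₂ ≡ 10 (mod 13). x = 5×13×4 + 11×17×10 ≡ 141 (mod 221)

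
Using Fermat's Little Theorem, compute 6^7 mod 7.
By Fermat: 6^{6} ≡ 1 mod 7. So 6^{7} = 6^{6} · 6^{1} ≡ 6^{1} ≡ 6 mod 7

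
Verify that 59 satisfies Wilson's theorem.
(58)! mod 59 = 58. Since this equals -1 mod 59, Wilson confirms 59 is prime.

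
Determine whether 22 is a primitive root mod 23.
22^{2} ≡ 1 mod 23 and 2 < 22, so ord_23(22) = 2 ≠ 22 and 22 is not a primitive root.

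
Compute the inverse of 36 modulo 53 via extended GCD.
Extended GCD: 36(-25) + 53(17) = 1. So 36^(-1) ≡ -25 ≡ 28 (mod 53). Verify: 36 × 28 = 1008 ≡ 1 (mod 53)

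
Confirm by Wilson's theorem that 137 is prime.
(136)! mod 137 = 136. Since this equals -1 mod 137, Wilson confirms 137 is prime.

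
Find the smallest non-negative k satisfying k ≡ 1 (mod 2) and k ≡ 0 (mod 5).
M = 2 × 5 = 10. M₁ = 5, y₁ ≡ 1 (mod 2). M₂ = 2, y₂ ≡ 3 (mod 5). k = 1×5×1 + 0×2×3 ≡ 5 (mod 10)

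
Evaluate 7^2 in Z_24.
7^{2} = 49 ≡ 1 mod 24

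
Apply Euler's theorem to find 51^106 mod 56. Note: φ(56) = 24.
By Euler: 51^{24} ≡ 1 mod 56 since gcd(51, 56) = 1. 106 = 4×24 + 10. So 51^{106} ≡ 51^{10} ≡ 9 mod 56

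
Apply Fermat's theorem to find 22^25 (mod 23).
By Fermat: 22^{22} ≡ 1 (mod 23). So 22^{25} = 22^{22} · 22^{3} ≡ 22^{3} ≡ 22 (mod 23)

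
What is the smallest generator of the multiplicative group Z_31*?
g = 3. Powers: [3, 9, 27, 19, 26, 16, ...] generates all 30 non-zero residues.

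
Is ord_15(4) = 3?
Powers of 4 mod 15: 4^1≡4, 4^2≡1. Already 4^2≡1, so the order is 2 < 3. No, the actual order is 2.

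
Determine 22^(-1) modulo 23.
Since 23 is prime, by Fermat 22^(-1) ≡ 22^{21} ≡ 22 (mod 23). Verify: 22 × 22 = 484 ≡ 1 (mod 23)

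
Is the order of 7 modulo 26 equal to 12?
Powers of 7 mod 26: 7^1≡7, 7^2≡23, 7^3≡5, 7^4≡9, 7^5≡11, 7^6≡25, 7^7≡19, 7^8≡3, 7^9≡21, 7^10≡17, 7^11≡15, 7^12≡1. First k with 7^k≡1 is k=12. Yes, ord_26(7) = 12.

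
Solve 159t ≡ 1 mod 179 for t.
Since 179 is prime, by Fermat 159^(-1) ≡ 159^{177} ≡ 170 mod 179. Verify: 159 × 170 = 27030 ≡ 1 mod 179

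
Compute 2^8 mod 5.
Using Fermat: 2^{4} ≡ 1 mod 5. 8 ≡ 0 mod 4. So 2^{8} ≡ 2^{0} ≡ 1 mod 5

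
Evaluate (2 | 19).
(2/19) = 2^{9} mod 19 = -1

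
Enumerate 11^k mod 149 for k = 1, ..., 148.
11^1, 11^2, ..., 11^{148} mod 149: [11, 121, 139, 39, 131, 100, 57, 31, 43, 26, 137, 17, 38, 120, 128, 67, 141, 61, 75, 80, 135, 144, 94, 140, 50, 103, 90, 96, 13, 143, 83, 19, 60, 64, 108, 145, 105, 112, 40, 142, 72, 47, 70, 25, 126, 45, 48, 81, 146, 116, 84, 30, 32, 54, 147, 127, 56, 20, 71, 36, 98, 35, 87, 63, 97, 24, 115, 73, 58, 42, 15, 16, 27, 148, 138, 28, 10, 110, 18, 49, 92, 118, 106, 123, 12, 132, 111, 29, 21, 82, 8, 88, 74, 69, 14, 5, 55, 9, 99, 46, 59, 53, 136, 6, 66, 130, 89, 85, 41, 4, 44, 37, 109, 7, 77, 102, 79, 124, 23, 104, 101, 68, 3, 33, 65, 119, 117, 95, 2, 22, 93, 129, 78, 113, 51, 114, 62, 86, 52, 125, 34, 76, 91, 107, 134, 133, 122, 1]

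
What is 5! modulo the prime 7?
(6)! = (5)! × (6) ≡ -1 (mod 7). So (5)! ≡ -1 × (6)^(-1) ≡ (-1)×(-1) = 1 (mod 7)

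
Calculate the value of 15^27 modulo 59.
By repeated squaring mod 59: 15^{1}≡15, 15^{2}≡48, 15^{4}≡3, 15^{8}≡9, 15^{16}≡22. Then 15^{27} = 15^{16+8+2+1} ≡ 22 × 9 × 48 × 15 ≡ 16 mod 59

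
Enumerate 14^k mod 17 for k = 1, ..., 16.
14^1, 14^2, ..., 14^{16} mod 17: [14, 9, 7, 13, 12, 15, 6, 16, 3, 8, 10, 4, 5, 2, 11, 1]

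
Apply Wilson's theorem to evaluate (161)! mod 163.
(162)! = (161)! × (162) ≡ -1 (mod 163). So (161)! ≡ -1 × (162)^(-1) ≡ (-1)×(-1) = 1 (mod 163)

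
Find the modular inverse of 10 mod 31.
Since 31 is prime, by Fermat 10^(-1) ≡ 10^{29} ≡ 28 (mod 31). Verify: 10 × 28 = 280 ≡ 1 (mod 31)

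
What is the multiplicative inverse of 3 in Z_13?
Since 13 is prime, by Fermat 3^(-1) ≡ 3^{11} ≡ 9 mod 13. Verify: 3 × 9 = 27 ≡ 1 mod 13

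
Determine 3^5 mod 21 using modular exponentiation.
By repeated squaring (mod 21): 3^{1}≡3, 3^{2}≡9, 3^{4}≡18. Then 3^{5} = 3^{4+1} ≡ 18 × 3 ≡ 12 (mod 21)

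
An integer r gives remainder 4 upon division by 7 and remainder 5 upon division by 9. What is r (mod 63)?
M = 7 × 9 = 63. M₁ = 9, y₁ ≡ 4 (mod 7). M₂ = 7, y₂ ≡ 4 (mod 9). r = 4×9×4 + 5×7×4 ≡ 32 (mod 63)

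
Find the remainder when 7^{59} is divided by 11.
By Fermat: 7^{10} ≡ 1 mod 11. 59 = 5×10 + 9. So 7^{59} ≡ 7^{9} ≡ 8 mod 11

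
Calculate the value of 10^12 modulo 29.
By repeated squaring mod 29: 10^{1}≡10, 10^{2}≡13, 10^{4}≡24, 10^{8}≡25. Then 10^{12} = 10^{8+4} ≡ 25 × 24 ≡ 20 mod 29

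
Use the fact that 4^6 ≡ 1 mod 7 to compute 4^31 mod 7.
By Fermat: 4^{6} ≡ 1 mod 7. 31 = 5×6 + 1. So 4^{31} ≡ 4^{1} ≡ 4 mod 7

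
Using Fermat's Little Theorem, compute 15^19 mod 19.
By Fermat: 15^{18} ≡ 1 mod 19. So 15^{19} = 15^{18} · 15^{1} ≡ 15^{1} ≡ 15 mod 19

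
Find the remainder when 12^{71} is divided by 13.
By Fermat: 12^{12} ≡ 1 mod 13. 71 = 5×12 + 11. So 12^{71} ≡ 12^{11} ≡ 12 mod 13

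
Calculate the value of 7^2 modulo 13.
7^{2} = 49 ≡ 10 (mod 13)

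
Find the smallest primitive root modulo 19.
g = 2. Powers: [2, 4, 8, 16, 13, 7, 14, 9, 18, 17, ...] generates all 18 non-zero residues.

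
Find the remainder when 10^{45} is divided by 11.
By Fermat: 10^{10} ≡ 1 (mod 11). 45 = 4×10 + 5. So 10^{45} ≡ 10^{5} ≡ 10 (mod 11)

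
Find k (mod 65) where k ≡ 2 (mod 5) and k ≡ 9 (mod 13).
M = 5 × 13 = 65. M₁ = 13, y₁ ≡ 2 (mod 5). M₂ = 5, y₂ ≡ 8 (mod 13). k = 2×13×2 + 9×5×8 ≡ 22 (mod 65)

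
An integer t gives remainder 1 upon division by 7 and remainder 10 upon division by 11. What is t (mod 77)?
M = 7 × 11 = 77. M₁ = 11, y₁ ≡ 2 (mod 7). M₂ = 7, y₂ ≡ 8 (mod 11). t = 1×11×2 + 10×7×8 ≡ 43 (mod 77)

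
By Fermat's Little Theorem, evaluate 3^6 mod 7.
By Fermat's Little Theorem, 3^{6} ≡ 1 mod 7 since 7 is prime and gcd(3, 7) = 1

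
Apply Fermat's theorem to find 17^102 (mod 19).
By Fermat: 17^{18} ≡ 1 (mod 19). 102 = 5×18 + 12. So 17^{102} ≡ 17^{12} ≡ 11 (mod 19)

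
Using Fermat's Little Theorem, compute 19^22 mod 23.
By Fermat's Little Theorem, 19^{22} ≡ 1 mod 23 since 23 is prime and gcd(19, 23) = 1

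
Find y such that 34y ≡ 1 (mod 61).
Since 61 is prime, by Fermat 34^(-1) ≡ 34^{59} ≡ 9 (mod 61). Verify: 34 × 9 = 306 ≡ 1 (mod 61)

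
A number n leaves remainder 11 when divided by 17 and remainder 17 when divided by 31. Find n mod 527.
M = 17 × 31 = 527. M₁ = 31, y₁ ≡ 11 mod 17. M₂ = 17, y₂ ≡ 11 mod 31. n = 11×31×11 + 17×17×11 ≡ 79 mod 527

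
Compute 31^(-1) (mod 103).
Since 103 is prime, by Fermat 31^(-1) ≡ 31^{101} ≡ 10 (mod 103). Verify: 31 × 10 = 310 ≡ 1 (mod 103)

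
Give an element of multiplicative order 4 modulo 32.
7 has order 4 mod 32 since 7^{4} ≡ 1 mod 32 and no smaller power works.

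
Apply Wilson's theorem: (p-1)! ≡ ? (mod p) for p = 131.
By Wilson's theorem, (130)! ≡ -1 ≡ 130 (mod 131)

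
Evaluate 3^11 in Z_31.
By repeated squaring mod 31: 3^{1}≡3, 3^{2}≡9, 3^{4}≡19, 3^{8}≡20. Then 3^{11} = 3^{8+2+1} ≡ 20 × 9 × 3 ≡ 13 mod 31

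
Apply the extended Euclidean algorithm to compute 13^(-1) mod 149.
Extended GCD: 13(23) + 149(-2) = 1. So 13^(-1) ≡ 23 mod 149. Verify: 13 × 23 = 299 ≡ 1 mod 149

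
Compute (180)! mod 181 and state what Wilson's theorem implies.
(180)! mod 181 = 180. Since this equals -1 mod 181, Wilson confirms 181 is prime.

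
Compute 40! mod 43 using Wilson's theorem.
(42)! = (40)! × (41) × (42) ≡ -1 mod 43. So (40)! ≡ -1 × [(42)(41)]^(-1) ≡ 21 mod 43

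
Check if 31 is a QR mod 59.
By Euler's criterion: 31^{29} ≡ 58 (mod 59). Since this equals -1 (≡ 58), 31 is not a QR.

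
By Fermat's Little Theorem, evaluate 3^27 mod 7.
By Fermat: 3^{6} ≡ 1 (mod 7). 27 = 4×6 + 3. So 3^{27} ≡ 3^{3} ≡ 6 (mod 7)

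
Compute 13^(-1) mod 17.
Since 17 is prime, by Fermat 13^(-1) ≡ 13^{15} ≡ 4 mod 17. Verify: 13 × 4 = 52 ≡ 1 mod 17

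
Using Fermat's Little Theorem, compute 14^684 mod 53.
By Fermat: 14^{52} ≡ 1 (mod 53). 684 ≡ 8 (mod 52). So 14^{684} ≡ 14^{8} ≡ 28 (mod 53)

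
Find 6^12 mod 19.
By repeated squaring mod 19: 6^{1}≡6, 6^{2}≡17, 6^{4}≡4, 6^{8}≡16. Then 6^{12} = 6^{8+4} ≡ 16 × 4 ≡ 7 mod 19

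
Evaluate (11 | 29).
(11/29) = 11^{14} mod 29 = -1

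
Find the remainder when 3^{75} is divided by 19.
By Fermat: 3^{18} ≡ 1 mod 19. 75 = 4×18 + 3. So 3^{75} ≡ 3^{3} ≡ 8 mod 19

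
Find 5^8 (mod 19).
By repeated squaring (mod 19): 5^{1}≡5, 5^{2}≡6, 5^{4}≡17, 5^{8}≡4. So 5^{8} ≡ 4 (mod 19)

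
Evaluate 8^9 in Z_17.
By repeated squaring (mod 17): 8^{1}≡8, 8^{2}≡13, 8^{4}≡16, 8^{8}≡1. Then 8^{9} = 8^{8+1} ≡ 1 × 8 ≡ 8 (mod 17)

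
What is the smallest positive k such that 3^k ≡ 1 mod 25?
Powers of 3 mod 25: 3^1≡3, 3^2≡9, 3^3≡2, 3^4≡6, 3^5≡18, 3^6≡4, 3^7≡12, 3^8≡11, 3^9≡8, 3^10≡24, 3^11≡22, 3^12≡16, 3^13≡23, 3^14≡19, 3^15≡7, 3^16≡21, 3^17≡13, 3^18≡14, 3^19≡17, 3^20≡1. ord_25(3) = 20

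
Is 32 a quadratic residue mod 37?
By Euler's criterion: 32^{18} ≡ 36 (mod 37). Since this equals -1 (≡ 36), 32 is not a QR.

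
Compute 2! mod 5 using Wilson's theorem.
(4)! = (2)! × (3) × (4) ≡ -1 mod 5. So (2)! ≡ -1 × [(4)(3)]^(-1) ≡ 2 mod 5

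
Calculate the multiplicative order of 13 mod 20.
Powers of 13 mod 20: 13^1≡13, 13^2≡9, 13^3≡17, 13^4≡1. ord_20(13) = 4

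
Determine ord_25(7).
Powers of 7 mod 25: 7^1≡7, 7^2≡24, 7^3≡18, 7^4≡1. So the order of 7 is 4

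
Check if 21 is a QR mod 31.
By Euler's criterion: 21^{15} ≡ 30 mod 31. Since this equals -1 (≡ 30), 21 is not a QR.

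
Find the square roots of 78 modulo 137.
The square roots of 78 mod 137 are 30 and 107. Verify: 30² = 900 ≡ 78 mod 137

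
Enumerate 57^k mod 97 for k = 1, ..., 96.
57^1, 57^2, ..., 57^{96} mod 97: [57, 48, 20, 73, 87, 12, 5, 91, 46, 3, 74, 47, 60, 25, 67, 36, 15, 79, 41, 9, 28, 44, 83, 75, 7, 11, 45, 43, 26, 27, 84, 35, 55, 31, 21, 33, 38, 32, 78, 81, 58, 8, 68, 93, 63, 2, 17, 96, 40, 49, 77, 24, 10, 85, 92, 6, 51, 94, 23, 50, 37, 72, 30, 61, 82, 18, 56, 88, 69, 53, 14, 22, 90, 86, 52, 54, 71, 70, 13, 62, 42, 66, 76, 64, 59, 65, 19, 16, 39, 89, 29, 4, 34, 95, 80, 1]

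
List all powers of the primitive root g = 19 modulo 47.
19^1, 19^2, ..., 19^{46} mod 47: [19, 32, 44, 37, 45, 9, 30, 6, 20, 4, 29, 34, 35, 7, 39, 36, 26, 24, 33, 16, 22, 42, 46, 28, 15, 3, 10, 2, 38, 17, 41, 27, 43, 18, 13, 12, 40, 8, 11, 21, 23, 14, 31, 25, 5, 1]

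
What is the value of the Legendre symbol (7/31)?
(7/31) = 7^{15} mod 31 = 1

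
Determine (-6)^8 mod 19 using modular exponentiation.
By repeated squaring mod 19: (-6)^{1}≡13, (-6)^{2}≡17, (-6)^{4}≡4, (-6)^{8}≡16. So (-6)^{8} ≡ 16 mod 19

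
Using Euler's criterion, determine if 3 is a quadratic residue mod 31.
By Euler's criterion: 3^{15} ≡ 30 mod 31. Since this equals -1 (≡ 30), 3 is not a QR.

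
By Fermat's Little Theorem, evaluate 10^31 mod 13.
By Fermat: 10^{12} ≡ 1 (mod 13). 31 = 2×12 + 7. So 10^{31} ≡ 10^{7} ≡ 10 (mod 13)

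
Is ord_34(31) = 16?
Powers of 31 mod 34: 31^1≡31, 31^2≡9, 31^3≡7, 31^4≡13, 31^5≡29, 31^6≡15, 31^7≡23, 31^8≡33, 31^9≡3, 31^10≡25, 31^11≡27, 31^12≡21, 31^13≡5, 31^14≡19, 31^15≡11, 31^16≡1. First k with 31^k≡1 is k=16. Yes, ord_34(31) = 16.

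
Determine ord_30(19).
Powers of 19 mod 30: 19^1≡19, 19^2≡1. Order = 2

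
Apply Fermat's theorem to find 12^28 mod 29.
By Fermat's Little Theorem, 12^{28} ≡ 1 mod 29 since 29 is prime and gcd(12, 29) = 1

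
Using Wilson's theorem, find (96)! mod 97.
By Wilson's theorem, (96)! ≡ -1 ≡ 96 mod 97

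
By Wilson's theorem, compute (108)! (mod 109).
By Wilson's theorem, (108)! ≡ -1 ≡ 108 (mod 109)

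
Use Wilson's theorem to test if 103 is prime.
(102)! mod 103 = 102. Since 102 ≡ -1 (mod 103), 103 is prime.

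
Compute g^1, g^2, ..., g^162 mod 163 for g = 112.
112^1, 112^2, ..., 112^{162} mod 163: [112, 156, 31, 49, 109, 146, 52, 119, 125, 145, 103, 126, 94, 96, 157, 143, 42, 140, 32, 161, 102, 14, 101, 65, 108, 34, 59, 88, 76, 36, 120, 74, 138, 134, 12, 40, 79, 46, 99, 4, 122, 135, 124, 33, 110, 95, 45, 150, 11, 91, 86, 15, 50, 58, 139, 83, 5, 71, 128, 155, 82, 56, 78, 97, 106, 136, 73, 26, 141, 144, 154, 133, 63, 47, 48, 160, 153, 21, 70, 16, 162, 51, 7, 132, 114, 54, 17, 111, 44, 38, 18, 60, 37, 69, 67, 6, 20, 121, 23, 131, 2, 61, 149, 62, 98, 55, 129, 104, 75, 87, 127, 43, 89, 25, 29, 151, 123, 84, 117, 64, 159, 41, 28, 39, 130, 53, 68, 118, 13, 152, 72, 77, 148, 113, 105, 24, 80, 158, 92, 35, 8, 81, 107, 85, 66, 57, 27, 90, 137, 22, 19, 9, 30, 100, 116, 115, 3, 10, 142, 93, 147, 1]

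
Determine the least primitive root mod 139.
g = 2. For each prime q|138: 2^{69}≡138, 2^{46}≡96, 2^{6}≡64, none ≡ 1, so ord_139(2) = 138 and 2 is a primitive root.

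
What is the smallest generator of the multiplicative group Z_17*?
g = 3. For each prime q|16: 3^{8}≡16, none ≡ 1, so ord_17(3) = 16 and 3 is a primitive root.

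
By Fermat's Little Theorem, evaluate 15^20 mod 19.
By Fermat: 15^{18} ≡ 1 mod 19. So 15^{20} = 15^{18} · 15^{2} ≡ 15^{2} ≡ 16 mod 19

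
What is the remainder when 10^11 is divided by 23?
By repeated squaring mod 23: 10^{1}≡10, 10^{2}≡8, 10^{4}≡18, 10^{8}≡2. Then 10^{11} = 10^{8+2+1} ≡ 2 × 8 × 10 ≡ 22 mod 23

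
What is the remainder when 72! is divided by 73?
By Wilson's theorem, (72)! ≡ -1 ≡ 72 (mod 73)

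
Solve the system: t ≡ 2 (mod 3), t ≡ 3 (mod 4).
M = 3 × 4 = 12. M₁ = 4, y₁ ≡ 1 (mod 3). M₂ = 3, y₂ ≡ 3 (mod 4). t = 2×4×1 + 3×3×3 ≡ 11 (mod 12)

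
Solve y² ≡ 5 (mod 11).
The square roots of 5 mod 11 are 4 and 7. Verify: 4² = 16 ≡ 5 (mod 11)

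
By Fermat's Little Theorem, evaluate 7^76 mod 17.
By Fermat: 7^{16} ≡ 1 mod 17. 76 = 4×16 + 12. So 7^{76} ≡ 7^{12} ≡ 13 mod 17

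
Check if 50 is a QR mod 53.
By Euler's criterion: 50^{26} ≡ 52 (mod 53). Since this equals -1 (≡ 52), 50 is not a QR.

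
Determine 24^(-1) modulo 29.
Since 29 is prime, by Fermat 24^(-1) ≡ 24^{27} ≡ 23 mod 29. Verify: 24 × 23 = 552 ≡ 1 mod 29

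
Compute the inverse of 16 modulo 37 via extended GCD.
Extended GCD: 16(7) + 37(-3) = 1. So 16^(-1) ≡ 7 (mod 37). Verify: 16 × 7 = 112 ≡ 1 (mod 37)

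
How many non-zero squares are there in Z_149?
Exactly half the non-zero residues mod a prime are QRs: (149-1)/2 = 74.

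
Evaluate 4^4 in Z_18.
4^{4} = 256 ≡ 4 mod 18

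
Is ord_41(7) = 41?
Powers of 7 mod 41: 7^1≡7, 7^2≡8, 7^3≡15, 7^4≡23, 7^5≡38, 7^6≡20, 7^7≡17, 7^8≡37, 7^9≡13, 7^10≡9, 7^11≡22, 7^12≡31, 7^13≡12, 7^14≡2, 7^15≡14, 7^16≡16, 7^17≡30, 7^18≡5, 7^19≡35, 7^20≡40, 7^21≡34, 7^22≡33, 7^23≡26, 7^24≡18, 7^25≡3, 7^26≡21, 7^27≡24, 7^28≡4, 7^29≡28, 7^30≡32, 7^31≡19, 7^32≡10, 7^33≡29, 7^34≡39, 7^35≡27, 7^36≡25, 7^37≡11, 7^38≡36, 7^39≡6, 7^40≡1. Already 7^40≡1, so the order is 40 < 41. No, the actual order is 40.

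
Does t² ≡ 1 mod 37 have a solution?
By Euler's criterion: 1^{18} ≡ 1 mod 37. Since this equals 1, 1 is a QR.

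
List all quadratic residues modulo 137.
Squares in Z_137*: {1, 2, 4, 7, 8, 9, 11, 14, 15, 16, 17, 18, 19, 22, 25, 28, 30, 32, 34, 36, 37, 38, 39, 44, 49, 50, 56, 59, 60, 61, 63, 64, 65, 68, 69, 72, 73, 74, 76, 77, 78, 81, 87, 88, 93, 98, 99, 100, 101, 103, 105, 107, 109, 112, 115, 118, 119, 120, 121, 122, 123, 126, 128, 129, 130, 133, 135, 136}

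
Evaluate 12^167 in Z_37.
Using Fermat: 12^{36} ≡ 1 (mod 37). 167 ≡ 23 (mod 36). So 12^{167} ≡ 12^{23} ≡ 7 (mod 37)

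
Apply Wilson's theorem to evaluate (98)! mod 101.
(100)! = (98)! × (99) × (100) ≡ -1 (mod 101). So (98)! ≡ -1 × [(100)(99)]^(-1) ≡ 50 (mod 101)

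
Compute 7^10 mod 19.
By repeated squaring (mod 19): 7^{1}≡7, 7^{2}≡11, 7^{4}≡7, 7^{8}≡11. Then 7^{10} = 7^{8+2} ≡ 11 × 11 ≡ 7 (mod 19)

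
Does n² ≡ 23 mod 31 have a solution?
By Euler's criterion: 23^{15} ≡ 30 mod 31. Since this equals -1 (≡ 30), 23 is not a QR.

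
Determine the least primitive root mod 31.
g = 3. For each prime q|30: 3^{15}≡30, 3^{10}≡25, 3^{6}≡16, none ≡ 1, so ord_31(3) = 30 and 3 is a primitive root.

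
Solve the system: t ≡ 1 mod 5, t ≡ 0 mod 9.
M = 5 × 9 = 45. M₁ = 9, y₁ ≡ 4 mod 5. M₂ = 5, y₂ ≡ 2 mod 9. t = 1×9×4 + 0×5×2 ≡ 36 mod 45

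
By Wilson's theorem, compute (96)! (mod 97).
By Wilson's theorem, (96)! ≡ -1 ≡ 96 (mod 97)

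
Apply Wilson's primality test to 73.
(72)! mod 73 = 72. Since 72 ≡ -1 (mod 73), 73 is prime.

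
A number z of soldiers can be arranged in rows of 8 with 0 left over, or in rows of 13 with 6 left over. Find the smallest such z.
M = 8 × 13 = 104. M₁ = 13, y₁ ≡ 5 mod 8. M₂ = 8, y₂ ≡ 5 mod 13. z = 0×13×5 + 6×8×5 ≡ 32 mod 104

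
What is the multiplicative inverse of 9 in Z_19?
Since 19 is prime, by Fermat 9^(-1) ≡ 9^{17} ≡ 17 (mod 19). Verify: 9 × 17 = 153 ≡ 1 (mod 19)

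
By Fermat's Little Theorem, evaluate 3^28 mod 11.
By Fermat: 3^{10} ≡ 1 mod 11. 28 = 2×10 + 8. So 3^{28} ≡ 3^{8} ≡ 5 mod 11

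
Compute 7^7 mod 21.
By repeated squaring (mod 21): 7^{1}≡7, 7^{2}≡7, 7^{4}≡7. Then 7^{7} = 7^{4+2+1} ≡ 7 × 7 × 7 ≡ 7 (mod 21)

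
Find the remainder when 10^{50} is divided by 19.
By Fermat: 10^{18} ≡ 1 (mod 19). 50 = 2×18 + 14. So 10^{50} ≡ 10^{14} ≡ 16 (mod 19)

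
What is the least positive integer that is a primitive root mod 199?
g = 3. For each prime q|198: 3^{99}≡198, 3^{66}≡106, 3^{18}≡125, none ≡ 1, so ord_199(3) = 198 and 3 is a primitive root.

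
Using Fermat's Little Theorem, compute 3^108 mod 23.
By Fermat: 3^{22} ≡ 1 (mod 23). 108 = 4×22 + 20. So 3^{108} ≡ 3^{20} ≡ 18 (mod 23)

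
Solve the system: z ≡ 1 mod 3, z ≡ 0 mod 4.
M = 3 × 4 = 12. M₁ = 4, y₁ ≡ 1 mod 3. M₂ = 3, y₂ ≡ 3 mod 4. z = 1×4×1 + 0×3×3 ≡ 4 mod 12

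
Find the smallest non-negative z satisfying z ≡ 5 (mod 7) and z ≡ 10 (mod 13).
M = 7 × 13 = 91. M₁ = 13, y₁ ≡ 6 (mod 7). M₂ = 7, y₂ ≡ 2 (mod 13). z = 5×13×6 + 10×7×2 ≡ 75 (mod 91)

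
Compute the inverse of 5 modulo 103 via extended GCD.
Extended GCD: 5(-41) + 103(2) = 1. So 5^(-1) ≡ -41 ≡ 62 (mod 103). Verify: 5 × 62 = 310 ≡ 1 (mod 103)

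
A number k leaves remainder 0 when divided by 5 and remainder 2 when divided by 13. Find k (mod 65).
M = 5 × 13 = 65. M₁ = 13, y₁ ≡ 2 (mod 5). M₂ = 5, y₂ ≡ 8 (mod 13). k = 0×13×2 + 2×5×8 ≡ 15 (mod 65)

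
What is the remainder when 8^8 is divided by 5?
Using Fermat: 8^{4} ≡ 1 (mod 5). 8 ≡ 0 (mod 4). So 8^{8} ≡ 8^{0} ≡ 1 (mod 5)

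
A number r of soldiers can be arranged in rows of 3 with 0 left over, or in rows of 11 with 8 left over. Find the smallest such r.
M = 3 × 11 = 33. M₁ = 11, y₁ ≡ 2 mod 3. M₂ = 3, y₂ ≡ 4 mod 11. r = 0×11×2 + 8×3×4 ≡ 30 mod 33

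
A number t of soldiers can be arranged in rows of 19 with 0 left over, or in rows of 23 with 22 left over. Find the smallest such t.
M = 19 × 23 = 437. M₁ = 23, y₁ ≡ 5 mod 19. M₂ = 19, y₂ ≡ 17 mod 23. t = 0×23×5 + 22×19×17 ≡ 114 mod 437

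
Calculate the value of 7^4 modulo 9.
7^{4} = 2401 ≡ 7 mod 9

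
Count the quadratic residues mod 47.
The squaring map on Z_47* is 2-to-1, so there are (46)/2 = 23 QRs.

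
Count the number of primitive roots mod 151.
Number of primitive roots mod 151 = φ(p-1) = φ(150) = 40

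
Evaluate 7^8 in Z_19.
By repeated squaring (mod 19): 7^{1}≡7, 7^{2}≡11, 7^{4}≡7, 7^{8}≡11. So 7^{8} ≡ 11 (mod 19)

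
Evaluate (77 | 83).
(77/83) = 77^{41} mod 83 = 1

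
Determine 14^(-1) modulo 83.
Since 83 is prime, by Fermat 14^(-1) ≡ 14^{81} ≡ 6 (mod 83). Verify: 14 × 6 = 84 ≡ 1 (mod 83)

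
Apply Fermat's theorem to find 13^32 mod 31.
By Fermat: 13^{30} ≡ 1 mod 31. So 13^{32} = 13^{30} · 13^{2} ≡ 13^{2} ≡ 14 mod 31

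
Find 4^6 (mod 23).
By repeated squaring (mod 23): 4^{1}≡4, 4^{2}≡16, 4^{4}≡3. Then 4^{6} = 4^{4+2} ≡ 3 × 16 ≡ 2 (mod 23)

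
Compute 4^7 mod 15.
By repeated squaring mod 15: 4^{1}≡4, 4^{2}≡1, 4^{4}≡1. Then 4^{7} = 4^{4+2+1} ≡ 1 × 1 × 4 ≡ 4 mod 15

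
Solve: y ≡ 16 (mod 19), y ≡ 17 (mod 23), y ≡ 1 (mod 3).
M = 19 × 23 × 3 = 1311. M₁ = 69, y₁ ≡ 8 (mod 19). M₂ = 57, y₂ ≡ 21 (mod 23). M₃ = 437, y₃ ≡ 2 (mod 3). y = 16×69×8 + 17×57×21 + 1×437×2 ≡ 1213 (mod 1311)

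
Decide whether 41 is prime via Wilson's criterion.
(40)! mod 41 = 40. Since 40 ≡ -1 (mod 41), 41 is prime.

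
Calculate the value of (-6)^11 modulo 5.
Using Fermat: (-6)^{4} ≡ 1 mod 5. 11 ≡ 3 mod 4. So (-6)^{11} ≡ (-6)^{3} ≡ 4 mod 5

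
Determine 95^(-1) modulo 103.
Since 103 is prime, by Fermat 95^(-1) ≡ 95^{101} ≡ 90 (mod 103). Verify: 95 × 90 = 8550 ≡ 1 (mod 103)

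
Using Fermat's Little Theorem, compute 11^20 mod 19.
By Fermat: 11^{18} ≡ 1 (mod 19). So 11^{20} = 11^{18} · 11^{2} ≡ 11^{2} ≡ 7 (mod 19)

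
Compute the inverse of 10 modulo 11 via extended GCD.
Extended GCD: 10(-1) + 11(1) = 1. So 10^(-1) ≡ -1 ≡ 10 mod 11. Verify: 10 × 10 = 100 ≡ 1 mod 11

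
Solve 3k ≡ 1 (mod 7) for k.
Since 7 is prime, by Fermat 3^(-1) ≡ 3^{5} ≡ 5 (mod 7). Verify: 3 × 5 = 15 ≡ 1 (mod 7)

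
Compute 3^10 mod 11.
Using Fermat: 3^{10} ≡ 1 (mod 11). 10 ≡ 0 (mod 10). So 3^{10} ≡ 3^{0} ≡ 1 (mod 11)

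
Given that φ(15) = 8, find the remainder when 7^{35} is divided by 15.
By Euler: 7^{8} ≡ 1 mod 15 since gcd(7, 15) = 1. 35 = 4×8 + 3. So 7^{35} ≡ 7^{3} ≡ 13 mod 15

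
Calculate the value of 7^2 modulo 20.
7^{2} = 49 ≡ 9 (mod 20)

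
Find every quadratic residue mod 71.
Squares in Z_71*: {1, 2, 3, 4, 5, 6, 8, 9, 10, 12, 15, 16, 18, 19, 20, 24, 25, 27, 29, 30, 32, 36, 37, 38, 40, 43, 45, 48, 49, 50, 54, 57, 58, 60, 64}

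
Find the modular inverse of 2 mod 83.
Since 83 is prime, by Fermat 2^(-1) ≡ 2^{81} ≡ 42 (mod 83). Verify: 2 × 42 = 84 ≡ 1 (mod 83)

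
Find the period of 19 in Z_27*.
Powers of 19 mod 27: 19^1≡19, 19^2≡10, 19^3≡1. So the order of 19 is 3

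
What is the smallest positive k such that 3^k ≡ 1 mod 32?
Powers of 3 mod 32: 3^1≡3, 3^2≡9, 3^3≡27, 3^4≡17, 3^5≡19, 3^6≡25, 3^7≡11, 3^8≡1. So the order of 3 is 8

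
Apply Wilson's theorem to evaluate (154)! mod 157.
(156)! = (154)! × (155) × (156) ≡ -1 mod 157. So (154)! ≡ -1 × [(156)(155)]^(-1) ≡ 78 mod 157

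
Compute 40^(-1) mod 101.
Since 101 is prime, by Fermat 40^(-1) ≡ 40^{99} ≡ 48 mod 101. Verify: 40 × 48 = 1920 ≡ 1 mod 101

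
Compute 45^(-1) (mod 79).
Since 79 is prime, by Fermat 45^(-1) ≡ 45^{77} ≡ 72 (mod 79). Verify: 45 × 72 = 3240 ≡ 1 (mod 79)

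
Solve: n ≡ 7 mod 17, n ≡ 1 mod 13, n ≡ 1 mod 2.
M = 17 × 13 × 2 = 442. M₁ = 26, y₁ ≡ 2 mod 17. M₂ = 34, y₂ ≡ 5 mod 13. M₃ = 221, y₃ ≡ 1 mod 2. n = 7×26×2 + 1×34×5 + 1×221×1 ≡ 313 mod 442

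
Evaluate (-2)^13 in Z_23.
By repeated squaring (mod 23): (-2)^{1}≡21, (-2)^{2}≡4, (-2)^{4}≡16, (-2)^{8}≡3. Then (-2)^{13} = (-2)^{8+4+1} ≡ 3 × 16 × 21 ≡ 19 (mod 23)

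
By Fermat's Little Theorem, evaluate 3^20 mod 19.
By Fermat: 3^{18} ≡ 1 (mod 19). So 3^{20} = 3^{18} · 3^{2} ≡ 3^{2} ≡ 9 (mod 19)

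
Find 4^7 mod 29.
By repeated squaring mod 29: 4^{1}≡4, 4^{2}≡16, 4^{4}≡24. Then 4^{7} = 4^{4+2+1} ≡ 24 × 16 × 4 ≡ 28 mod 29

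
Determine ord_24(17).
Powers of 17 mod 24: 17^1≡17, 17^2≡1. So the order of 17 is 2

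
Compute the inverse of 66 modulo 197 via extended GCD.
Extended GCD: 66(3) + 197(-1) = 1. So 66^(-1) ≡ 3 (mod 197). Verify: 66 × 3 = 198 ≡ 1 (mod 197)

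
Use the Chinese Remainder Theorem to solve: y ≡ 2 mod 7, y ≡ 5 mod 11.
M = 7 × 11 = 77. M₁ = 11, y₁ ≡ 2 mod 7. M₂ = 7, y₂ ≡ 8 mod 11. y = 2×11×2 + 5×7×8 ≡ 16 mod 77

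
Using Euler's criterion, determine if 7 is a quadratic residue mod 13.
By Euler's criterion: 7^{6} ≡ 12 mod 13. Since this equals -1 (≡ 12), 7 is not a QR.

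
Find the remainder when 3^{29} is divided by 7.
By Fermat: 3^{6} ≡ 1 mod 7. 29 = 4×6 + 5. So 3^{29} ≡ 3^{5} ≡ 5 mod 7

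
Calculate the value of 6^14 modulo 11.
Using Fermat: 6^{10} ≡ 1 (mod 11). 14 ≡ 4 (mod 10). So 6^{14} ≡ 6^{4} ≡ 9 (mod 11)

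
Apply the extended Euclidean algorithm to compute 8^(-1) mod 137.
Extended GCD: 8(-17) + 137(1) = 1. So 8^(-1) ≡ -17 ≡ 120 mod 137. Verify: 8 × 120 = 960 ≡ 1 mod 137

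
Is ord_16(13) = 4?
Powers of 13 mod 16: 13^1≡13, 13^2≡9, 13^3≡5, 13^4≡1. First k with 13^k≡1 is k=4. Yes, ord_16(13) = 4.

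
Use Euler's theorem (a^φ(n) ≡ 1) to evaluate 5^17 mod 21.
By Euler: 5^{12} ≡ 1 (mod 21) since gcd(5, 21) = 1. 17 = 1×12 + 5. So 5^{17} ≡ 5^{5} ≡ 17 (mod 21)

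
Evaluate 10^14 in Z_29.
By repeated squaring mod 29: 10^{1}≡10, 10^{2}≡13, 10^{4}≡24, 10^{8}≡25. Then 10^{14} = 10^{8+4+2} ≡ 25 × 24 × 13 ≡ 28 mod 29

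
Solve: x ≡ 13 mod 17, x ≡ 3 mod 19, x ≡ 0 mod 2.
M = 17 × 19 × 2 = 646. M₁ = 38, y₁ ≡ 13 mod 17. M₂ = 34, y₂ ≡ 14 mod 19. M₃ = 323, y₃ ≡ 1 mod 2. x = 13×38×13 + 3×34×14 + 0×323×1 ≡ 98 mod 646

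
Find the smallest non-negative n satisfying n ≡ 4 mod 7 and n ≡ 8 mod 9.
M = 7 × 9 = 63. M₁ = 9, y₁ ≡ 4 mod 7. M₂ = 7, y₂ ≡ 4 mod 9. n = 4×9×4 + 8×7×4 ≡ 53 mod 63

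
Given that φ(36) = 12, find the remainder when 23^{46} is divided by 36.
By Euler: 23^{12} ≡ 1 (mod 36) since gcd(23, 36) = 1. 46 = 3×12 + 10. So 23^{46} ≡ 23^{10} ≡ 13 (mod 36)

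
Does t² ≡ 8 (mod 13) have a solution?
By Euler's criterion: 8^{6} ≡ 12 (mod 13). Since this equals -1 (≡ 12), 8 is not a QR.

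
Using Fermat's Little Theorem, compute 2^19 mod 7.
By Fermat: 2^{6} ≡ 1 mod 7. 19 = 3×6 + 1. So 2^{19} ≡ 2^{1} ≡ 2 mod 7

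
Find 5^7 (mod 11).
By repeated squaring (mod 11): 5^{1}≡5, 5^{2}≡3, 5^{4}≡9. Then 5^{7} = 5^{4+2+1} ≡ 9 × 3 × 5 ≡ 3 (mod 11)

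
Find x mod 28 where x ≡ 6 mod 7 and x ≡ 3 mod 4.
M = 7 × 4 = 28. M₁ = 4, y₁ ≡ 2 mod 7. M₂ = 7, y₂ ≡ 3 mod 4. x = 6×4×2 + 3×7×3 ≡ 27 mod 28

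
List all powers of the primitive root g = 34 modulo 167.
34^1, 34^2, ..., 34^{166} mod 167: [34, 154, 59, 2, 68, 141, 118, 4, 136, 115, 69, 8, 105, 63, 138, 16, 43, 126, 109, 32, 86, 85, 51, 64, 5, 3, 102, 128, 10, 6, 37, 89, 20, 12, 74, 11, 40, 24, 148, 22, 80, 48, 129, 44, 160, 96, 91, 88, 153, 25, 15, 9, 139, 50, 30, 18, 111, 100, 60, 36, 55, 33, 120, 72, 110, 66, 73, 144, 53, 132, 146, 121, 106, 97, 125, 75, 45, 27, 83, 150, 90, 54, 166, 133, 13, 108, 165, 99, 26, 49, 163, 31, 52, 98, 159, 62, 104, 29, 151, 124, 41, 58, 135, 81, 82, 116, 103, 162, 164, 65, 39, 157, 161, 130, 78, 147, 155, 93, 156, 127, 143, 19, 145, 87, 119, 38, 123, 7, 71, 76, 79, 14, 142, 152, 158, 28, 117, 137, 149, 56, 67, 107, 131, 112, 134, 47, 95, 57, 101, 94, 23, 114, 35, 21, 46, 61, 70, 42, 92, 122, 140, 84, 17, 77, 113, 1]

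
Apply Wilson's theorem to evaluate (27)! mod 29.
(28)! = (27)! × (28) ≡ -1 mod 29. So (27)! ≡ -1 × (28)^(-1) ≡ (-1)×(-1) = 1 mod 29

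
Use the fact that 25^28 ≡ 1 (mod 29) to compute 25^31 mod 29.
By Fermat: 25^{28} ≡ 1 (mod 29). So 25^{31} = 25^{28} · 25^{3} ≡ 25^{3} ≡ 23 (mod 29)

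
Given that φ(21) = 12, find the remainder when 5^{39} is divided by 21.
By Euler: 5^{12} ≡ 1 (mod 21) since gcd(5, 21) = 1. 39 = 3×12 + 3. So 5^{39} ≡ 5^{3} ≡ 20 (mod 21)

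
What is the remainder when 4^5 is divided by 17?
By repeated squaring mod 17: 4^{1}≡4, 4^{2}≡16, 4^{4}≡1. Then 4^{5} = 4^{4+1} ≡ 1 × 4 ≡ 4 mod 17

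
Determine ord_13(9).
Powers of 9 mod 13: 9^1≡9, 9^2≡3, 9^3≡1. Order = 3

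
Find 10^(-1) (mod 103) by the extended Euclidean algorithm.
Extended GCD: 10(31) + 103(-3) = 1. So 10^(-1) ≡ 31 (mod 103). Verify: 10 × 31 = 310 ≡ 1 (mod 103)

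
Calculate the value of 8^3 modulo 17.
8^{3} = 512 ≡ 2 mod 17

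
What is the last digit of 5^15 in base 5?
By repeated squaring mod 5: 5^{1}≡0, 5^{2}≡0, 5^{4}≡0, 5^{8}≡0. Then 5^{15} = 5^{8+4+2+1} ≡ 0 × 0 × 0 × 0 ≡ 0 mod 5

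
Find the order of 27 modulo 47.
Powers of 27 mod 47: 27^1≡27, 27^2≡24, 27^3≡37, 27^4≡12, 27^5≡42, 27^6≡6, 27^7≡21, 27^8≡3, 27^9≡34, 27^10≡25, 27^11≡17, 27^12≡36, 27^13≡32, 27^14≡18, 27^15≡16, 27^16≡9, 27^17≡8, 27^18≡28, 27^19≡4, 27^20≡14, 27^21≡2, 27^22≡7, 27^23≡1. ord_47(27) = 23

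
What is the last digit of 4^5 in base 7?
By repeated squaring mod 7: 4^{1}≡4, 4^{2}≡2, 4^{4}≡4. Then 4^{5} = 4^{4+1} ≡ 4 × 4 ≡ 2 mod 7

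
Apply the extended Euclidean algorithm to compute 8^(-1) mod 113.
Extended GCD: 8(-14) + 113(1) = 1. So 8^(-1) ≡ -14 ≡ 99 (mod 113). Verify: 8 × 99 = 792 ≡ 1 (mod 113)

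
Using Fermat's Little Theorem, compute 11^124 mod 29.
By Fermat: 11^{28} ≡ 1 (mod 29). 124 = 4×28 + 12. So 11^{124} ≡ 11^{12} ≡ 23 (mod 29)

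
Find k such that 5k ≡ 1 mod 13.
Since 13 is prime, by Fermat 5^(-1) ≡ 5^{11} ≡ 8 mod 13. Verify: 5 × 8 = 40 ≡ 1 mod 13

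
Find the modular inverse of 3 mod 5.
Since 5 is prime, by Fermat 3^(-1) ≡ 3^{3} ≡ 2 mod 5. Verify: 3 × 2 = 6 ≡ 1 mod 5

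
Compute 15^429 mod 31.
Using Fermat: 15^{30} ≡ 1 (mod 31). 429 ≡ 9 (mod 30). So 15^{429} ≡ 15^{9} ≡ 29 (mod 31)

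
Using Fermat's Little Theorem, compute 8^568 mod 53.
By Fermat: 8^{52} ≡ 1 mod 53. 568 ≡ 48 mod 52. So 8^{568} ≡ 8^{48} ≡ 46 mod 53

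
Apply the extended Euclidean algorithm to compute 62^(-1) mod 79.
Extended GCD: 62(-14) + 79(11) = 1. So 62^(-1) ≡ -14 ≡ 65 mod 79. Verify: 62 × 65 = 4030 ≡ 1 mod 79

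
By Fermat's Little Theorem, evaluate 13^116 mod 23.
By Fermat: 13^{22} ≡ 1 (mod 23). 116 = 5×22 + 6. So 13^{116} ≡ 13^{6} ≡ 6 (mod 23)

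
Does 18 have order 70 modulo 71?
18^{35} ≡ 1 mod 71 and 35 < 70, so ord_71(18) = 35 ≠ 70 and 18 is not a primitive root.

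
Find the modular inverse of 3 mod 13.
Since 13 is prime, by Fermat 3^(-1) ≡ 3^{11} ≡ 9 mod 13. Verify: 3 × 9 = 27 ≡ 1 mod 13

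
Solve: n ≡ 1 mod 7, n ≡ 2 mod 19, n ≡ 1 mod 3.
M = 7 × 19 × 3 = 399. M₁ = 57, y₁ ≡ 1 mod 7. M₂ = 21, y₂ ≡ 10 mod 19. M₃ = 133, y₃ ≡ 1 mod 3. n = 1×57×1 + 2×21×10 + 1×133×1 ≡ 211 mod 399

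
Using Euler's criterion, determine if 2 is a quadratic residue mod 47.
By Euler's criterion: 2^{23} ≡ 1 mod 47. Since this equals 1, 2 is a QR.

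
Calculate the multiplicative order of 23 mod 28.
Powers of 23 mod 28: 23^1≡23, 23^2≡25, 23^3≡15, 23^4≡9, 23^5≡11, 23^6≡1. So the order of 23 is 6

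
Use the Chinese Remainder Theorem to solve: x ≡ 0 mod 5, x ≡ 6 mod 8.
M = 5 × 8 = 40. M₁ = 8, y₁ ≡ 2 mod 5. M₂ = 5, y₂ ≡ 5 mod 8. x = 0×8×2 + 6×5×5 ≡ 30 mod 40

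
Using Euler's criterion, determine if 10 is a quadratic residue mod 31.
By Euler's criterion: 10^{15} ≡ 1 (mod 31). Since this equals 1, 10 is a QR.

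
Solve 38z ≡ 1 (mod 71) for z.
Since 71 is prime, by Fermat 38^(-1) ≡ 38^{69} ≡ 43 (mod 71). Verify: 38 × 43 = 1634 ≡ 1 (mod 71)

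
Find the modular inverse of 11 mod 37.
Since 37 is prime, by Fermat 11^(-1) ≡ 11^{35} ≡ 27 mod 37. Verify: 11 × 27 = 297 ≡ 1 mod 37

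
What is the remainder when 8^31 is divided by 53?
By repeated squaring (mod 53): 8^{1}≡8, 8^{2}≡11, 8^{4}≡15, 8^{8}≡13, 8^{16}≡10. Then 8^{31} = 8^{16+8+4+2+1} ≡ 10 × 13 × 15 × 11 × 8 ≡ 39 (mod 53)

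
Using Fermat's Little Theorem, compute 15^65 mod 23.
By Fermat: 15^{22} ≡ 1 mod 23. 65 = 2×22 + 21. So 15^{65} ≡ 15^{21} ≡ 20 mod 23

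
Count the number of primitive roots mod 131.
A prime p has φ(p-1) primitive roots; here φ(130) = 48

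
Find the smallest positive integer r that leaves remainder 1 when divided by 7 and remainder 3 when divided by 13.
M = 7 × 13 = 91. M₁ = 13, y₁ ≡ 6 mod 7. M₂ = 7, y₂ ≡ 2 mod 13. r = 1×13×6 + 3×7×2 ≡ 29 mod 91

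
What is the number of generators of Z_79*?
A prime p has φ(p-1) primitive roots; here φ(78) = 24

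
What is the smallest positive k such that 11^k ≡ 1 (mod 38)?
Powers of 11 mod 38: 11^1≡11, 11^2≡7, 11^3≡1. So the order of 11 is 3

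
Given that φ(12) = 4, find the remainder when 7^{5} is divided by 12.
By Euler: 7^{4} ≡ 1 (mod 12) since gcd(7, 12) = 1. 5 = 1×4 + 1. So 7^{5} ≡ 7^{1} ≡ 7 (mod 12)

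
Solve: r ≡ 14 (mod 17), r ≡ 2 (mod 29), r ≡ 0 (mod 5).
M = 17 × 29 × 5 = 2465. M₁ = 145, y₁ ≡ 2 (mod 17). M₂ = 85, y₂ ≡ 14 (mod 29). M₃ = 493, y₃ ≡ 2 (mod 5). r = 14×145×2 + 2×85×14 + 0×493×2 ≡ 1510 (mod 2465)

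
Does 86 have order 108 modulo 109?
86^{36} ≡ 1 mod 109 and 36 < 108, so ord_109(86) = 36 ≠ 108 and 86 is not a primitive root.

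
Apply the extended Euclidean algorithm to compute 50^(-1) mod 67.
Extended GCD: 50(-4) + 67(3) = 1. So 50^(-1) ≡ -4 ≡ 63 mod 67. Verify: 50 × 63 = 3150 ≡ 1 mod 67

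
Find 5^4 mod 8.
5^{4} = 625 ≡ 1 mod 8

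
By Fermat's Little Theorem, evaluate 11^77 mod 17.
By Fermat: 11^{16} ≡ 1 (mod 17). 77 = 4×16 + 13. So 11^{77} ≡ 11^{13} ≡ 7 (mod 17)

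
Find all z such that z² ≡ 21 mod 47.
The square roots of 21 mod 47 are 16 and 31. Verify: 16² = 256 ≡ 21 mod 47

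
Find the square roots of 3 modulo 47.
The square roots of 3 mod 47 are 12 and 35. Verify: 12² = 144 ≡ 3 (mod 47)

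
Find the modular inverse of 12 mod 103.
Since 103 is prime, by Fermat 12^(-1) ≡ 12^{101} ≡ 43 (mod 103). Verify: 12 × 43 = 516 ≡ 1 (mod 103)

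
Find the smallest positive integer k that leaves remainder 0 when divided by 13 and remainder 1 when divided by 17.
M = 13 × 17 = 221. M₁ = 17, y₁ ≡ 10 (mod 13). M₂ = 13, y₂ ≡ 4 (mod 17). k = 0×17×10 + 1×13×4 ≡ 52 (mod 221)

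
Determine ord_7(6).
Powers of 6 mod 7: 6^1≡6, 6^2≡1. Order = 2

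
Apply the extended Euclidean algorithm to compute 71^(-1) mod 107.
Extended GCD: 71(-3) + 107(2) = 1. So 71^(-1) ≡ -3 ≡ 104 mod 107. Verify: 71 × 104 = 7384 ≡ 1 mod 107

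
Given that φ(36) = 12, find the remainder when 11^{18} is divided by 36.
By Euler: 11^{12} ≡ 1 (mod 36) since gcd(11, 36) = 1. 18 = 1×12 + 6. So 11^{18} ≡ 11^{6} ≡ 1 (mod 36)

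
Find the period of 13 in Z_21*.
Powers of 13 mod 21: 13^1≡13, 13^2≡1. Order = 2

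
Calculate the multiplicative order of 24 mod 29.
Powers of 24 mod 29: 24^1≡24, 24^2≡25, 24^3≡20, 24^4≡16, 24^5≡7, 24^6≡23, 24^7≡1. Order = 7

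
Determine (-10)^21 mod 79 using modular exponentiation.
By repeated squaring (mod 79): (-10)^{1}≡69, (-10)^{2}≡21, (-10)^{4}≡46, (-10)^{8}≡62, (-10)^{16}≡52. Then (-10)^{21} = (-10)^{16+4+1} ≡ 52 × 46 × 69 ≡ 17 (mod 79)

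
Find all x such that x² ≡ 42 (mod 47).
The square roots of 42 mod 47 are 18 and 29. Verify: 18² = 324 ≡ 42 (mod 47)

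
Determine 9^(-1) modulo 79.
Since 79 is prime, by Fermat 9^(-1) ≡ 9^{77} ≡ 44 (mod 79). Verify: 9 × 44 = 396 ≡ 1 (mod 79)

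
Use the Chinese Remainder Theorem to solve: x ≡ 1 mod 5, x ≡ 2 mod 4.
M = 5 × 4 = 20. M₁ = 4, y₁ ≡ 4 mod 5. M₂ = 5, y₂ ≡ 1 mod 4. x = 1×4×4 + 2×5×1 ≡ 6 mod 20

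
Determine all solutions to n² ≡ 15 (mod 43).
The square roots of 15 mod 43 are 31 and 12. Verify: 31² = 961 ≡ 15 (mod 43)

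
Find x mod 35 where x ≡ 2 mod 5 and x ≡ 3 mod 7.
M = 5 × 7 = 35. M₁ = 7, y₁ ≡ 3 mod 5. M₂ = 5, y₂ ≡ 3 mod 7. x = 2×7×3 + 3×5×3 ≡ 17 mod 35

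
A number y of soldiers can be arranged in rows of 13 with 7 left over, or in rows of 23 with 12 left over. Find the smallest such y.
M = 13 × 23 = 299. M₁ = 23, y₁ ≡ 4 (mod 13). M₂ = 13, y₂ ≡ 16 (mod 23). y = 7×23×4 + 12×13×16 ≡ 150 (mod 299)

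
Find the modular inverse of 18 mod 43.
Since 43 is prime, by Fermat 18^(-1) ≡ 18^{41} ≡ 12 (mod 43). Verify: 18 × 12 = 216 ≡ 1 (mod 43)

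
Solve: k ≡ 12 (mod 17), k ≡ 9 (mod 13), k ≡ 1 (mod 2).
M = 17 × 13 × 2 = 442. M₁ = 26, y₁ ≡ 2 (mod 17). M₂ = 34, y₂ ≡ 5 (mod 13). M₃ = 221, y₃ ≡ 1 (mod 2). k = 12×26×2 + 9×34×5 + 1×221×1 ≡ 165 (mod 442)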